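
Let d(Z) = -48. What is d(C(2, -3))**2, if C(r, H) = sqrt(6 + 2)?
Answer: 2304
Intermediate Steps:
C(r, H) = 2*sqrt(2) (C(r, H) = sqrt(8) = 2*sqrt(2))
d(C(2, -3))**2 = (-48)**2 = 2304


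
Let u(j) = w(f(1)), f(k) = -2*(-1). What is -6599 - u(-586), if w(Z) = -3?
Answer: -6596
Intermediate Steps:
f(k) = 2
u(j) = -3
-6599 - u(-586) = -6599 - 1*(-3) = -6599 + 3 = -6596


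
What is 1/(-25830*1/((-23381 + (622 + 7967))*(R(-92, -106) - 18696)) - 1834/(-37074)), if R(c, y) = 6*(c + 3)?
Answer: 175761753864/8678732867 ≈ 20.252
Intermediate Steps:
R(c, y) = 18 + 6*c (R(c, y) = 6*(3 + c) = 18 + 6*c)
1/(-25830*1/((-23381 + (622 + 7967))*(R(-92, -106) - 18696)) - 1834/(-37074)) = 1/(-25830*1/((-23381 + (622 + 7967))*((18 + 6*(-92)) - 18696)) - 1834/(-37074)) = 1/(-25830*1/((-23381 + 8589)*((18 - 552) - 18696)) - 1834*(-1/37074)) = 1/(-25830*(-1/(14792*(-534 - 18696))) + 917/18537) = 1/(-25830/((-19230*(-14792))) + 917/18537) = 1/(-25830/284450160 + 917/18537) = 1/(-25830*1/284450160 + 917/18537) = 1/(-861/9481672 + 917/18537) = 1/(8678732867/175761753864) = 175761753864/8678732867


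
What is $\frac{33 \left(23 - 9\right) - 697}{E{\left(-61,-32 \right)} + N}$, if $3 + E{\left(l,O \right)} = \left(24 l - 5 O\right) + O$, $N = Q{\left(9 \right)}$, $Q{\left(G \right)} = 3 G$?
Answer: $\frac{235}{1312} \approx 0.17912$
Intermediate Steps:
$N = 27$ ($N = 3 \cdot 9 = 27$)
$E{\left(l,O \right)} = -3 - 4 O + 24 l$ ($E{\left(l,O \right)} = -3 - \left(- 24 l + 4 O\right) = -3 - 4 O + 24 l$)
$\frac{33 \left(23 - 9\right) - 697}{E{\left(-61,-32 \right)} + N} = \frac{33 \left(23 - 9\right) - 697}{\left(-3 - -128 + 24 \left(-61\right)\right) + 27} = \frac{33 \cdot 14 - 697}{\left(-3 + 128 - 1464\right) + 27} = \frac{462 - 697}{-1339 + 27} = - \frac{235}{-1312} = \left(-235\right) \left(- \frac{1}{1312}\right) = \frac{235}{1312}$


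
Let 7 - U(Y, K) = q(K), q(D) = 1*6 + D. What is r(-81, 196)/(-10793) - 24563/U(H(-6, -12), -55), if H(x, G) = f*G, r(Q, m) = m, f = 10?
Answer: -37874205/86344 ≈ -438.64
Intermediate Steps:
H(x, G) = 10*G
q(D) = 6 + D
U(Y, K) = 1 - K (U(Y, K) = 7 - (6 + K) = 7 + (-6 - K) = 1 - K)
r(-81, 196)/(-10793) - 24563/U(H(-6, -12), -55) = 196/(-10793) - 24563/(1 - 1*(-55)) = 196*(-1/10793) - 24563/(1 + 55) = -196/10793 - 24563/56 = -196/10793 - 24563*1/56 = -196/10793 - 3509/8 = -37874205/86344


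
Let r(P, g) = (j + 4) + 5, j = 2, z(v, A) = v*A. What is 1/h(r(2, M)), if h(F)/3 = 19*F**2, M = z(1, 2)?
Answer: 1/6897 ≈ 0.00014499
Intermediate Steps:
z(v, A) = A*v
M = 2 (M = 2*1 = 2)
r(P, g) = 11 (r(P, g) = (2 + 4) + 5 = 6 + 5 = 11)
h(F) = 57*F**2 (h(F) = 3*(19*F**2) = 57*F**2)
1/h(r(2, M)) = 1/(57*11**2) = 1/(57*121) = 1/6897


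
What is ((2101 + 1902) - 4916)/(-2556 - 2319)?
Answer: 913/4875 ≈ 0.18728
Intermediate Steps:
((2101 + 1902) - 4916)/(-2556 - 2319) = (4003 - 4916)/(-4875) = -913*(-1/4875) = 913/4875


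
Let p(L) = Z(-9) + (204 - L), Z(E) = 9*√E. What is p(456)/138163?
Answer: -252/138163 + 27*I/138163 ≈ -0.0018239 + 0.00019542*I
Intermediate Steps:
p(L) = 204 - L + 27*I (p(L) = 9*√(-9) + (204 - L) = 9*(3*I) + (204 - L) = 27*I + (204 - L) = 204 - L + 27*I)
p(456)/138163 = (204 - 1*456 + 27*I)/138163 = (204 - 456 + 27*I)*(1/138163) = (-252 + 27*I)*(1/138163) = -252/138163 + 27*I/138163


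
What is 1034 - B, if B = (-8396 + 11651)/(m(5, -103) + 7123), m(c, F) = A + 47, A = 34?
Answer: 7445681/7204 ≈ 1033.5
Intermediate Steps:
m(c, F) = 81 (m(c, F) = 34 + 47 = 81)
B = 3255/7204 (B = (-8396 + 11651)/(81 + 7123) = 3255/7204 ≈ 0.45183)
1034 - B = 1034 - 1*3255/7204 = 1034 - 3255/7204 = 7445681/7204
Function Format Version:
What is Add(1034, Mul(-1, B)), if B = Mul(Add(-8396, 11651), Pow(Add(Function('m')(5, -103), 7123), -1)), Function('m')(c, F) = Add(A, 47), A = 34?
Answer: Rational(7445681, 7204) ≈ 1033.5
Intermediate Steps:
Function('m')(c, F) = 81 (Function('m')(c, F) = Add(34, 47) = 81)
B = Rational(3255, 7204) (B = Mul(Add(-8396, 11651), Pow(Add(81, 7123), -1)) = Mul(3255, Pow(7204, -1)) = Mul(3255, Rational(1, 7204)) = Rational(3255, 7204) ≈ 0.45183)
Add(1034, Mul(-1, B)) = Add(1034, Mul(-1, Rational(3255, 7204))) = Add(1034, Rational(-3255, 7204)) = Rational(7445681, 7204)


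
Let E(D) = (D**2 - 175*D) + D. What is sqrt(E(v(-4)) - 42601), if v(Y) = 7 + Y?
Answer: I*sqrt(43114) ≈ 207.64*I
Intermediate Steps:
E(D) = D**2 - 174*D
sqrt(E(v(-4)) - 42601) = sqrt((7 - 4)*(-174 + (7 - 4)) - 42601) = sqrt(3*(-174 + 3) - 42601) = sqrt(3*(-171) - 42601) = sqrt(-513 - 42601) = sqrt(-43114) = I*sqrt(43114)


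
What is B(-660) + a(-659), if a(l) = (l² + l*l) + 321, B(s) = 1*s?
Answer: 868223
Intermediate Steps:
B(s) = s
a(l) = 321 + 2*l² (a(l) = (l² + l²) + 321 = 2*l² + 321 = 321 + 2*l²)
B(-660) + a(-659) = -660 + (321 + 2*(-659)²) = -660 + (321 + 2*434281) = -660 + (321 + 868562) = -660 + 868883 = 868223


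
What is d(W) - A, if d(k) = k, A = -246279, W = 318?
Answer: 246597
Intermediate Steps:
d(W) - A = 318 - 1*(-246279) = 318 + 246279 = 246597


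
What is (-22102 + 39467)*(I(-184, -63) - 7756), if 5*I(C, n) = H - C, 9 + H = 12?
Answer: -134033489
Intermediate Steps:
H = 3 (H = -9 + 12 = 3)
I(C, n) = 3/5 - C/5 (I(C, n) = (3 - C)/5 = 3/5 - C/5)
(-22102 + 39467)*(I(-184, -63) - 7756) = (-22102 + 39467)*((3/5 - 1/5*(-184)) - 7756) = 17365*((3/5 + 184/5) - 7756) = 17365*(187/5 - 7756) = 17365*(-38593/5) = -134033489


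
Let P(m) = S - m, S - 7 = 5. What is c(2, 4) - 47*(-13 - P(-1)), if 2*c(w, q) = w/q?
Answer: 4889/4 ≈ 1222.3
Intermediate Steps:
S = 12 (S = 7 + 5 = 12)
P(m) = 12 - m
c(w, q) = w/(2*q) (c(w, q) = (w/q)/2 = w/(2*q))
c(2, 4) - 47*(-13 - P(-1)) = (½)*2/4 - 47*(-13 - (12 - 1*(-1))) = (½)*2*(¼) - 47*(-13 - (12 + 1)) = ¼ - 47*(-13 - 1*13) = ¼ - 47*(-13 - 13) = ¼ - 47*(-26) = ¼ + 1222 = 4889/4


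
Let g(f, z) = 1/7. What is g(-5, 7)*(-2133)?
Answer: -2133/7 ≈ -304.71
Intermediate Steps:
g(f, z) = 1/7
g(-5, 7)*(-2133) = (1/7)*(-2133) = -2133/7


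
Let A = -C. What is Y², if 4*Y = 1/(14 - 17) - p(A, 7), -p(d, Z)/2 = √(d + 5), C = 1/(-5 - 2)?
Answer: 1303/1008 - √7/14 ≈ 1.1037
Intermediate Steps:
C = -⅐ (C = 1/(-7) = -⅐ ≈ -0.14286)
A = ⅐ (A = -1*(-⅐) = ⅐ ≈ 0.14286)
p(d, Z) = -2*√(5 + d) (p(d, Z) = -2*√(d + 5) = -2*√(5 + d))
Y = -1/12 + 3*√7/7 (Y = (1/(14 - 17) - (-2)*√(5 + ⅐))/4 = (1/(-3) - (-2)*√(36/7))/4 = (-⅓ - (-2)*6*√7/7)/4 = (-⅓ - (-12)*√7/7)/4 = (-⅓ + 12*√7/7)/4 = -1/12 + 3*√7/7 ≈ 1.0506)
Y² = (-1/12 + 3*√7/7)²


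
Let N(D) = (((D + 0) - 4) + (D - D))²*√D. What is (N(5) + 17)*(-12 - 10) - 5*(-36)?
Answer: -194 - 22*√5 ≈ -243.19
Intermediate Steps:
N(D) = √D*(-4 + D)² (N(D) = ((D - 4) + 0)²*√D = ((-4 + D) + 0)²*√D = (-4 + D)²*√D = √D*(-4 + D)²)
(N(5) + 17)*(-12 - 10) - 5*(-36) = (√5*(-4 + 5)² + 17)*(-12 - 10) - 5*(-36) = (√5*1² + 17)*(-22) + 180 = (√5*1 + 17)*(-22) + 180 = (√5 + 17)*(-22) + 180 = (17 + √5)*(-22) + 180 = (-374 - 22*√5) + 180 = -194 - 22*√5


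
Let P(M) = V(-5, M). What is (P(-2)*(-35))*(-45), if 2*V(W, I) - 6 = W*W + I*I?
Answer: 55125/2 ≈ 27563.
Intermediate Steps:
V(W, I) = 3 + I**2/2 + W**2/2 (V(W, I) = 3 + (W*W + I*I)/2 = 3 + (W**2 + I**2)/2 = 3 + (I**2 + W**2)/2 = 3 + (I**2/2 + W**2/2) = 3 + I**2/2 + W**2/2)
P(M) = 31/2 + M**2/2 (P(M) = 3 + M**2/2 + (1/2)*(-5)**2 = 3 + M**2/2 + (1/2)*25 = 3 + M**2/2 + 25/2 = 31/2 + M**2/2)
(P(-2)*(-35))*(-45) = ((31/2 + (1/2)*(-2)**2)*(-35))*(-45) = ((31/2 + (1/2)*4)*(-35))*(-45) = ((31/2 + 2)*(-35))*(-45) = ((35/2)*(-35))*(-45) = -1225/2*(-45) = 55125/2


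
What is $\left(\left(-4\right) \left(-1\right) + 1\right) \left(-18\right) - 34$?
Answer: $-124$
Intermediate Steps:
$\left(\left(-4\right) \left(-1\right) + 1\right) \left(-18\right) - 34 = \left(4 + 1\right) \left(-18\right) - 34 = 5 \left(-18\right) - 34 = -90 - 34 = -124$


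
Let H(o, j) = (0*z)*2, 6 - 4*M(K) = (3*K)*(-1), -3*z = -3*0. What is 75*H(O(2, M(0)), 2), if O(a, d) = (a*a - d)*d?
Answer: 0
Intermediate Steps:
z = 0 (z = -(-1)*0 = -⅓*0 = 0)
M(K) = 3/2 + 3*K/4 (M(K) = 3/2 - 3*K*(-1)/4 = 3/2 - (-3)*K/4 = 3/2 + 3*K/4)
O(a, d) = d*(a² - d) (O(a, d) = (a² - d)*d = d*(a² - d))
H(o, j) = 0 (H(o, j) = (0*0)*2 = 0*2 = 0)
75*H(O(2, M(0)), 2) = 75*0 = 0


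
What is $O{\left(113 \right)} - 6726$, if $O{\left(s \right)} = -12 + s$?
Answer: $-6625$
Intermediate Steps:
$O{\left(113 \right)} - 6726 = \left(-12 + 113\right) - 6726 = 101 - 6726 = -6625$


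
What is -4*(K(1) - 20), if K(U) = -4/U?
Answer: 96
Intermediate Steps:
-4*(K(1) - 20) = -4*(-4/1 - 20) = -4*(-4*1 - 20) = -4*(-4 - 20) = -4*(-24) = 96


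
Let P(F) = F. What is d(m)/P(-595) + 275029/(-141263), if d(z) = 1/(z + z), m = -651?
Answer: -213062074747/109435033470 ≈ -1.9469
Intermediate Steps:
d(z) = 1/(2*z)
d(m)/P(-595) + 275029/(-141263) = ((½)/(-651))/(-595) + 275029/(-141263) = ((½)*(-1/651))*(-1/595) + 275029*(-1/141263) = -1/1302*(-1/595) - 275029/141263 = 1/774690 - 275029/141263 = -213062074747/109435033470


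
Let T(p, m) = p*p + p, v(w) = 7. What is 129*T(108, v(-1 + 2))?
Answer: 1518588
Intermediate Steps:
T(p, m) = p + p**2 (T(p, m) = p**2 + p = p + p**2)
129*T(108, v(-1 + 2)) = 129*(108*(1 + 108)) = 129*(108*109) = 129*11772 = 1518588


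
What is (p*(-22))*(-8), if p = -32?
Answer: -5632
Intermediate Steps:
(p*(-22))*(-8) = -32*(-22)*(-8) = 704*(-8) = -5632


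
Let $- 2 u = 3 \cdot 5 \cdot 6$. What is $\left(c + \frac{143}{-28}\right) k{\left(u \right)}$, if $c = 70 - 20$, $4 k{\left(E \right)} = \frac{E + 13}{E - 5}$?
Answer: $\frac{1257}{175} \approx 7.1829$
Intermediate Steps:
$u = -45$ ($u = - \frac{3 \cdot 5 \cdot 6}{2} = - \frac{15 \cdot 6}{2} = \left(- \frac{1}{2}\right) 90 = -45$)
$k{\left(E \right)} = \frac{13 + E}{4 \left(-5 + E\right)}$ ($k{\left(E \right)} = \frac{\left(E + 13\right) \frac{1}{E - 5}}{4} = \frac{\left(13 + E\right) \frac{1}{E + \left(-6 + 1\right)}}{4} = \frac{\left(13 + E\right) \frac{1}{E - 5}}{4} = \frac{\left(13 + E\right) \frac{1}{-5 + E}}{4} = \frac{\frac{1}{-5 + E} \left(13 + E\right)}{4} = \frac{13 + E}{4 \left(-5 + E\right)}$)
$c = 50$
$\left(c + \frac{143}{-28}\right) k{\left(u \right)} = \left(50 + \frac{143}{-28}\right) \frac{13 - 45}{4 \left(-5 - 45\right)} = \left(50 + 143 \left(- \frac{1}{28}\right)\right) \frac{1}{4} \frac{1}{-50} \left(-32\right) = \left(50 - \frac{143}{28}\right) \frac{1}{4} \left(- \frac{1}{50}\right) \left(-32\right) = \frac{1257}{28} \cdot \frac{4}{25} = \frac{1257}{175}$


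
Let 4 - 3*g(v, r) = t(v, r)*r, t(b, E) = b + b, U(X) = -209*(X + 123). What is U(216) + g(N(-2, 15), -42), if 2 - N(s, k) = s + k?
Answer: -213473/3 ≈ -71158.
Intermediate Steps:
N(s, k) = 2 - k - s (N(s, k) = 2 - (s + k) = 2 - (k + s) = 2 + (-k - s) = 2 - k - s)
U(X) = -25707 - 209*X (U(X) = -209*(123 + X) = -25707 - 209*X)
t(b, E) = 2*b
g(v, r) = 4/3 - 2*r*v/3 (g(v, r) = 4/3 - 2*v*r/3 = 4/3 - 2*r*v/3)
U(216) + g(N(-2, 15), -42) = (-25707 - 209*216) + (4/3 - 2/3*(-42)*(2 - 1*15 - 1*(-2))) = (-25707 - 45144) + (4/3 - 2/3*(-42)*(2 - 15 + 2)) = -70851 + (4/3 - 2/3*(-42)*(-11)) = -70851 + (4/3 - 308) = -70851 - 920/3 = -213473/3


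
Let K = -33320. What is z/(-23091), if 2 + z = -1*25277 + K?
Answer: 19533/7697 ≈ 2.5377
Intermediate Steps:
z = -58599 (z = -2 + (-1*25277 - 33320) = -2 + (-25277 - 33320) = -2 - 58597 = -58599)
z/(-23091) = -58599/(-23091) = -58599*(-1/23091) = 19533/7697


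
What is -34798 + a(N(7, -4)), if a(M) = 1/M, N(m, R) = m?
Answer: -243585/7 ≈ -34798.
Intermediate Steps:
-34798 + a(N(7, -4)) = -34798 + 1/7 = -34798 + ⅐ = -243585/7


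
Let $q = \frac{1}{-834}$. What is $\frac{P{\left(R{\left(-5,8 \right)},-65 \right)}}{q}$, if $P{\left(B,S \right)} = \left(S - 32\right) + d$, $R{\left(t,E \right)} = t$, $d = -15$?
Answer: $93408$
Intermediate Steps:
$q = - \frac{1}{834} \approx -0.001199$
$P{\left(B,S \right)} = -47 + S$ ($P{\left(B,S \right)} = \left(S - 32\right) - 15 = \left(-32 + S\right) - 15 = -47 + S$)
$\frac{P{\left(R{\left(-5,8 \right)},-65 \right)}}{q} = \frac{-47 - 65}{- \frac{1}{834}} = \left(-112\right) \left(-834\right) = 93408$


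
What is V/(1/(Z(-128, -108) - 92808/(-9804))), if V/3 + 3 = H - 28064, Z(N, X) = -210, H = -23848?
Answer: 25516637820/817 ≈ 3.1232e+7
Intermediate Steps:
V = -155745 (V = -9 + 3*(-23848 - 28064) = -9 + 3*(-51912) = -9 - 155736 = -155745)
V/(1/(Z(-128, -108) - 92808/(-9804))) = -155745/(1/(-210 - 92808/(-9804))) = -155745/(1/(-210 - 92808*(-1/9804))) = -155745/(1/(-210 + 7734/817)) = -155745/(1/(-163836/817)) = -155745/(-817/163836) = -155745*(-163836/817) = 25516637820/817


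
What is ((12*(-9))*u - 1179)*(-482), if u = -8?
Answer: 151830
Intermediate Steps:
((12*(-9))*u - 1179)*(-482) = ((12*(-9))*(-8) - 1179)*(-482) = (-108*(-8) - 1179)*(-482) = (864 - 1179)*(-482) = -315*(-482) = 151830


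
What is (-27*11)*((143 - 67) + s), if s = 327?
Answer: -119691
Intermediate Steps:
(-27*11)*((143 - 67) + s) = (-27*11)*((143 - 67) + 327) = -297*(76 + 327) = -297*403 = -119691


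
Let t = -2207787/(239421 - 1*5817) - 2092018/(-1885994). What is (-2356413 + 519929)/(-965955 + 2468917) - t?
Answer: 392877453608550049/55180716576076476 ≈ 7.1198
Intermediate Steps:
t = -612528210401/73429290396 (t = -2207787/(239421 - 5817) - 2092018*(-1/1885994) = -2207787/233604 + 1046009/942997 = -2207787*1/233604 + 1046009/942997 = -735929/77868 + 1046009/942997 = -612528210401/73429290396 ≈ -8.3417)
(-2356413 + 519929)/(-965955 + 2468917) - t = (-2356413 + 519929)/(-965955 + 2468917) - 1*(-612528210401/73429290396) = -1836484/1502962 + 612528210401/73429290396 = -1836484*1/1502962 + 612528210401/73429290396 = -918242/751481 + 612528210401/73429290396 = 392877453608550049/55180716576076476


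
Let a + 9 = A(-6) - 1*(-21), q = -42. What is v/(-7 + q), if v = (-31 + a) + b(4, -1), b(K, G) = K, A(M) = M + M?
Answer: 27/49 ≈ 0.55102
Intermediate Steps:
A(M) = 2*M
a = 0 (a = -9 + (2*(-6) - 1*(-21)) = -9 + (-12 + 21) = -9 + 9 = 0)
v = -27 (v = (-31 + 0) + 4 = -31 + 4 = -27)
v/(-7 + q) = -27/(-7 - 42) = -27/(-49) = -1/49*(-27) = 27/49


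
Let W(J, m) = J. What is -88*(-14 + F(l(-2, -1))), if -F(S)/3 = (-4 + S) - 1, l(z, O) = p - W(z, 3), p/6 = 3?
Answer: 5192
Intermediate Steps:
p = 18 (p = 6*3 = 18)
l(z, O) = 18 - z
F(S) = 15 - 3*S (F(S) = -3*((-4 + S) - 1) = -3*(-5 + S) = 15 - 3*S)
-88*(-14 + F(l(-2, -1))) = -88*(-14 + (15 - 3*(18 - 1*(-2)))) = -88*(-14 + (15 - 3*(18 + 2))) = -88*(-14 + (15 - 3*20)) = -88*(-14 + (15 - 60)) = -88*(-14 - 45) = -88*(-59) = 5192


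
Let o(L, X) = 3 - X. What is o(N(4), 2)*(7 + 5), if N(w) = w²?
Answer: 12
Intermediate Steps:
o(N(4), 2)*(7 + 5) = (3 - 1*2)*(7 + 5) = (3 - 2)*12 = 1*12 = 12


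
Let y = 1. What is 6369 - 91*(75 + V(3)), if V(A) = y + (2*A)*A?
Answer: -2185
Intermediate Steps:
V(A) = 1 + 2*A² (V(A) = 1 + (2*A)*A = 1 + 2*A²)
6369 - 91*(75 + V(3)) = 6369 - 91*(75 + (1 + 2*3²)) = 6369 - 91*(75 + (1 + 2*9)) = 6369 - 91*(75 + (1 + 18)) = 6369 - 91*(75 + 19) = 6369 - 91*94 = 6369 - 1*8554 = 6369 - 8554 = -2185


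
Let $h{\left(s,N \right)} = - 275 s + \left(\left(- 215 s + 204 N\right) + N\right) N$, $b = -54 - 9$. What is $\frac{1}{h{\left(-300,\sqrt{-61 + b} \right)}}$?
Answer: $\frac{1427}{12978228160} - \frac{645 i \sqrt{31}}{2595645632} \approx 1.0995 \cdot 10^{-7} - 1.3836 \cdot 10^{-6} i$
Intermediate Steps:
$b = -63$
$h{\left(s,N \right)} = - 275 s + N \left(- 215 s + 205 N\right)$ ($h{\left(s,N \right)} = - 275 s + \left(- 215 s + 205 N\right) N = - 275 s + N \left(- 215 s + 205 N\right)$)
$\frac{1}{h{\left(-300,\sqrt{-61 + b} \right)}} = \frac{1}{\left(-275\right) \left(-300\right) + 205 \left(\sqrt{-61 - 63}\right)^{2} - 215 \sqrt{-61 - 63} \left(-300\right)} = \frac{1}{82500 + 205 \left(\sqrt{-124}\right)^{2} - 215 \sqrt{-124} \left(-300\right)} = \frac{1}{82500 + 205 \left(2 i \sqrt{31}\right)^{2} - 215 \cdot 2 i \sqrt{31} \left(-300\right)} = \frac{1}{82500 + 205 \left(-124\right) + 129000 i \sqrt{31}} = \frac{1}{82500 - 25420 + 129000 i \sqrt{31}} = \frac{1}{57080 + 129000 i \sqrt{31}}$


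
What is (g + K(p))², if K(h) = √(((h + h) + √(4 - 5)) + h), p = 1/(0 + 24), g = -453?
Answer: (1812 - √2*√(1 + 8*I))²/16 ≈ 2.0453e+5 - 600.92*I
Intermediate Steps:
p = 1/24 ≈ 0.041667
K(h) = √(I + 3*h) (K(h) = √((2*h + √(-1)) + h) = √((2*h + I) + h) = √((I + 2*h) + h) = √(I + 3*h))
(g + K(p))² = (-453 + √(I + 3*(1/24)))² = (-453 + √(I + ⅛))² = (-453 + √(⅛ + I))²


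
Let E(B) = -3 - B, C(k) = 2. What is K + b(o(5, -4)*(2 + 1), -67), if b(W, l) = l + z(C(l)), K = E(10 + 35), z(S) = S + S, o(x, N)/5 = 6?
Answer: -111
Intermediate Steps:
o(x, N) = 30 (o(x, N) = 5*6 = 30)
z(S) = 2*S
K = -48 (K = -3 - (10 + 35) = -3 - 1*45 = -3 - 45 = -48)
b(W, l) = 4 + l (b(W, l) = l + 2*2 = l + 4 = 4 + l)
K + b(o(5, -4)*(2 + 1), -67) = -48 + (4 - 67) = -48 - 63 = -111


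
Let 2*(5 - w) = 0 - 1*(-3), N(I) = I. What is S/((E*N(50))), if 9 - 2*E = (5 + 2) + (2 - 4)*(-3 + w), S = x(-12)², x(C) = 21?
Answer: 147/25 ≈ 5.8800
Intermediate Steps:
w = 7/2 (w = 5 - (0 - 1*(-3))/2 = 5 - (0 + 3)/2 = 5 - ½*3 = 5 - 3/2 = 7/2 ≈ 3.5000)
S = 441 (S = 21² = 441)
E = 3/2 (E = 9/2 - ((5 + 2) + (2 - 4)*(-3 + 7/2))/2 = 9/2 - (7 - 2*½)/2 = 9/2 - (7 - 1)/2 = 9/2 - ½*6 = 9/2 - 3 = 3/2 ≈ 1.5000)
S/((E*N(50))) = 441/(((3/2)*50)) = 441/75 = 441*(1/75) = 147/25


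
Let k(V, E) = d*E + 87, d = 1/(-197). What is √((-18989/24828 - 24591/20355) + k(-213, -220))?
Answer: √23718093721483501172445/16593111030 ≈ 9.2814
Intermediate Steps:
d = -1/197 ≈ -0.0050761
k(V, E) = 87 - E/197 (k(V, E) = -E/197 + 87 = 87 - E/197)
√((-18989/24828 - 24591/20355) + k(-213, -220)) = √((-18989/24828 - 24591/20355) + (87 - 1/197*(-220))) = √((-18989*1/24828 - 24591*1/20355) + (87 + 220/197)) = √((-18989/24828 - 8197/6785) + 17359/197) = √(-332355481/168457980 + 17359/197) = √(2858788045063/33186222060) = √23718093721483501172445/16593111030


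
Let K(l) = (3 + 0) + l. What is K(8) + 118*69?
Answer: 8153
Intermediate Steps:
K(l) = 3 + l
K(8) + 118*69 = (3 + 8) + 118*69 = 11 + 8142 = 8153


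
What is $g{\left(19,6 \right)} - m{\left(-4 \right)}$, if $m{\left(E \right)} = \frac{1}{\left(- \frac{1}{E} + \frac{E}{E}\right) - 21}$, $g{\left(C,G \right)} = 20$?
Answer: $\frac{1584}{79} \approx 20.051$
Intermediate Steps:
$m{\left(E \right)} = \frac{1}{-20 - \frac{1}{E}}$ ($m{\left(E \right)} = \frac{1}{\left(- \frac{1}{E} + 1\right) - 21} = \frac{1}{\left(1 - \frac{1}{E}\right) - 21} = \frac{1}{-20 - \frac{1}{E}}$)
$g{\left(19,6 \right)} - m{\left(-4 \right)} = 20 - \left(-1\right) \left(-4\right) \frac{1}{1 + 20 \left(-4\right)} = 20 - \left(-1\right) \left(-4\right) \frac{1}{1 - 80} = 20 - \left(-1\right) \left(-4\right) \frac{1}{-79} = 20 - \left(-1\right) \left(-4\right) \left(- \frac{1}{79}\right) = 20 - - \frac{4}{79} = 20 + \frac{4}{79} = \frac{1584}{79}$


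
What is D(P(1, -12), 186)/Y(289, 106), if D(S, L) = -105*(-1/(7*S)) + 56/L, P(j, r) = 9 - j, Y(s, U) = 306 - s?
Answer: 1619/12648 ≈ 0.12800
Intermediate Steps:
D(S, L) = 15/S + 56/L (D(S, L) = -(-15)/S + 56/L = 15/S + 56/L)
D(P(1, -12), 186)/Y(289, 106) = (15/(9 - 1*1) + 56/186)/(306 - 1*289) = (15/(9 - 1) + 56*(1/186))/(306 - 289) = (15/8 + 28/93)/17 = (15*(⅛) + 28/93)*(1/17) = (15/8 + 28/93)*(1/17) = (1619/744)*(1/17) = 1619/12648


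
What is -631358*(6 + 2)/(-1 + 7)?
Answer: -2525432/3 ≈ -8.4181e+5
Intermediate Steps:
-631358*(6 + 2)/(-1 + 7) = -5050864/6 = -631358*4/3 = -2525432/3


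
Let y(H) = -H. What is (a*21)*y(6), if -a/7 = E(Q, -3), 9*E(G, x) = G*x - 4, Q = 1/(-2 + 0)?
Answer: -245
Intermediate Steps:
Q = -1/2 (Q = 1/(-2) = -1/2 ≈ -0.50000)
E(G, x) = -4/9 + G*x/9 (E(G, x) = (G*x - 4)/9 = (-4 + G*x)/9 = -4/9 + G*x/9)
a = 35/18 (a = -7*(-4/9 + (1/9)*(-1/2)*(-3)) = -7*(-4/9 + 1/6) = -7*(-5/18) = 35/18 ≈ 1.9444)
(a*21)*y(6) = ((35/18)*21)*(-1*6) = (245/6)*(-6) = -245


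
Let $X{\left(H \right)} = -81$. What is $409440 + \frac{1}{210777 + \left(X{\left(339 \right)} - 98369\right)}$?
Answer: $\frac{45991166881}{112327} \approx 4.0944 \cdot 10^{5}$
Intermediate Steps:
$409440 + \frac{1}{210777 + \left(X{\left(339 \right)} - 98369\right)} = 409440 + \frac{1}{210777 - 98450} = 409440 + \frac{1}{112327} = \frac{45991166881}{112327}$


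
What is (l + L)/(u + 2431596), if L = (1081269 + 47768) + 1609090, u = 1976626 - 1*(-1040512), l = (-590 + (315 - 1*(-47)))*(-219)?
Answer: 2788059/5448734 ≈ 0.51169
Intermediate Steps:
l = 49932 (l = (-590 + (315 + 47))*(-219) = (-590 + 362)*(-219) = -228*(-219) = 49932)
u = 3017138 (u = 1976626 + 1040512 = 3017138)
L = 2738127 (L = 1129037 + 1609090 = 2738127)
(l + L)/(u + 2431596) = (49932 + 2738127)/(3017138 + 2431596) = 2788059/5448734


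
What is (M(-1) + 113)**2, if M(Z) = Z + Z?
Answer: 12321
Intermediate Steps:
M(Z) = 2*Z
(M(-1) + 113)**2 = (2*(-1) + 113)**2 = (-2 + 113)**2 = 111**2 = 12321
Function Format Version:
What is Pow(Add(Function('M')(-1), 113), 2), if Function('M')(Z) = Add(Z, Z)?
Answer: 12321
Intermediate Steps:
Function('M')(Z) = Mul(2, Z)
Pow(Add(Function('M')(-1), 113), 2) = Pow(Add(Mul(2, -1), 113), 2) = Pow(Add(-2, 113), 2) = Pow(111, 2) = 12321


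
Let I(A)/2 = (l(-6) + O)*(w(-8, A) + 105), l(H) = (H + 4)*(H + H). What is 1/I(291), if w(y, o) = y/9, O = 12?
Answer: 1/7496 ≈ 0.00013340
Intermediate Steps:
l(H) = 2*H*(4 + H) (l(H) = (4 + H)*(2*H) = 2*H*(4 + H))
w(y, o) = y/9 (w(y, o) = y*(⅑) = y/9)
I(A) = 7496 (I(A) = 2*((2*(-6)*(4 - 6) + 12)*((⅑)*(-8) + 105)) = 2*((2*(-6)*(-2) + 12)*(-8/9 + 105)) = 2*((24 + 12)*(937/9)) = 2*(36*(937/9)) = 2*3748 = 7496)
1/I(291) = 1/7496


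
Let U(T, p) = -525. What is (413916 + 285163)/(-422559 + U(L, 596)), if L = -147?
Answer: -699079/423084 ≈ -1.6523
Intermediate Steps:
(413916 + 285163)/(-422559 + U(L, 596)) = (413916 + 285163)/(-422559 - 525) = 699079/(-423084) = 699079*(-1/423084) = -699079/423084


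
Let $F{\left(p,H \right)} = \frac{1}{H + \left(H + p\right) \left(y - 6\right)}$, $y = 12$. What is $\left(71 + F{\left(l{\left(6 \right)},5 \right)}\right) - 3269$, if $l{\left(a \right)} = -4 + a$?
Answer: $- \frac{150305}{47} \approx -3198.0$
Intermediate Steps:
$F{\left(p,H \right)} = \frac{1}{6 p + 7 H}$ ($F{\left(p,H \right)} = \frac{1}{H + \left(H + p\right) \left(12 - 6\right)} = \frac{1}{H + \left(H + p\right) 6} = \frac{1}{H + \left(6 H + 6 p\right)} = \frac{1}{6 p + 7 H}$)
$\left(71 + F{\left(l{\left(6 \right)},5 \right)}\right) - 3269 = \left(71 + \frac{1}{6 \left(-4 + 6\right) + 7 \cdot 5}\right) - 3269 = \left(71 + \frac{1}{6 \cdot 2 + 35}\right) - 3269 = \left(71 + \frac{1}{12 + 35}\right) - 3269 = \left(71 + \frac{1}{47}\right) - 3269 = \frac{3338}{47} - 3269 = - \frac{150305}{47}$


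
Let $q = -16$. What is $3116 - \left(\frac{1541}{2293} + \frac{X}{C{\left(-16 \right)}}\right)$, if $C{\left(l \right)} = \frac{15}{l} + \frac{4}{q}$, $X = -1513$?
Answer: $\frac{80216549}{43567} \approx 1841.2$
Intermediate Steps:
$C{\left(l \right)} = - \frac{1}{4} + \frac{15}{l}$ ($C{\left(l \right)} = \frac{15}{l} + \frac{4}{-16} = \frac{15}{l} + 4 \left(- \frac{1}{16}\right) = \frac{15}{l} - \frac{1}{4} = - \frac{1}{4} + \frac{15}{l}$)
$3116 - \left(\frac{1541}{2293} + \frac{X}{C{\left(-16 \right)}}\right) = 3116 - \left(\frac{1541}{2293} - \frac{1513}{\frac{1}{4} \frac{1}{-16} \left(60 - -16\right)}\right) = 3116 - \left(1541 \cdot \frac{1}{2293} - \frac{1513}{\frac{1}{4} \left(- \frac{1}{16}\right) \left(60 + 16\right)}\right) = 3116 - \left(\frac{1541}{2293} - \frac{1513}{\frac{1}{4} \left(- \frac{1}{16}\right) 76}\right) = 3116 - \left(\frac{1541}{2293} - \frac{1513}{- \frac{19}{16}}\right) = 3116 - \left(\frac{1541}{2293} - - \frac{24208}{19}\right) = 3116 - \left(\frac{1541}{2293} + \frac{24208}{19}\right) = 3116 - \frac{55538223}{43567} = \frac{80216549}{43567}$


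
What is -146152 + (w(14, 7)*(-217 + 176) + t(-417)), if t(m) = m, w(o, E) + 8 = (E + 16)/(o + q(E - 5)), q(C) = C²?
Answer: -2633281/18 ≈ -1.4629e+5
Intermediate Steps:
w(o, E) = -8 + (16 + E)/(o + (-5 + E)²) (w(o, E) = -8 + (E + 16)/(o + (E - 5)²) = -8 + (16 + E)/(o + (-5 + E)²))
-146152 + (w(14, 7)*(-217 + 176) + t(-417)) = -146152 + (((16 + 7 - 8*14 - 8*(-5 + 7)²)/(14 + (-5 + 7)²))*(-217 + 176) - 417) = -146152 + (((16 + 7 - 112 - 8*2²)/(14 + 2²))*(-41) - 417) = -146152 + (((16 + 7 - 112 - 8*4)/(14 + 4))*(-41) - 417) = -146152 + (((16 + 7 - 112 - 32)/18)*(-41) - 417) = -146152 + (((1/18)*(-121))*(-41) - 417) = -146152 + (-121/18*(-41) - 417) = -146152 + (4961/18 - 417) = -146152 - 2545/18 = -2633281/18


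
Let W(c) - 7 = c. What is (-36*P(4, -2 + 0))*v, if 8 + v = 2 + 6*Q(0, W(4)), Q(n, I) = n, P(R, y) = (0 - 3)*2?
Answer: -1296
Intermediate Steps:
W(c) = 7 + c
P(R, y) = -6 (P(R, y) = -3*2 = -6)
v = -6 (v = -8 + (2 + 6*0) = -8 + (2 + 0) = -8 + 2 = -6)
(-36*P(4, -2 + 0))*v = -36*(-6)*(-6) = 216*(-6) = -1296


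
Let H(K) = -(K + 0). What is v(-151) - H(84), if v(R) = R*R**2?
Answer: -3442867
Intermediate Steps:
H(K) = -K
v(R) = R**3
v(-151) - H(84) = (-151)**3 - (-1)*84 = -3442951 - 1*(-84) = -3442951 + 84 = -3442867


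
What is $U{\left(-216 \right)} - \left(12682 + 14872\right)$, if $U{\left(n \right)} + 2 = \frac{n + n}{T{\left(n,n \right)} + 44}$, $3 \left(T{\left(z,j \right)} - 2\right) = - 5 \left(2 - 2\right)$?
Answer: $- \frac{634004}{23} \approx -27565.0$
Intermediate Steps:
$T{\left(z,j \right)} = 2$ ($T{\left(z,j \right)} = 2 + \frac{\left(-5\right) \left(2 - 2\right)}{3} = 2 + \frac{\left(-5\right) 0}{3} = 2 + \frac{1}{3} \cdot 0 = 2 + 0 = 2$)
$U{\left(n \right)} = -2 + \frac{n}{23}$ ($U{\left(n \right)} = -2 + \frac{n + n}{2 + 44} = -2 + \frac{2 n}{46} = -2 + 2 n \frac{1}{46} = -2 + \frac{n}{23}$)
$U{\left(-216 \right)} - \left(12682 + 14872\right) = \left(-2 + \frac{1}{23} \left(-216\right)\right) - \left(12682 + 14872\right) = \left(-2 - \frac{216}{23}\right) - 27554 = - \frac{262}{23} - 27554 = - \frac{634004}{23}$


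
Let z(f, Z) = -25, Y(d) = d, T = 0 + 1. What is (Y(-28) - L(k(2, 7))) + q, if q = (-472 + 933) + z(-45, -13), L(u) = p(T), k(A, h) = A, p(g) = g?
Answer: 407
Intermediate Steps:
T = 1
L(u) = 1
q = 436 (q = (-472 + 933) - 25 = 461 - 25 = 436)
(Y(-28) - L(k(2, 7))) + q = (-28 - 1*1) + 436 = (-28 - 1) + 436 = -29 + 436 = 407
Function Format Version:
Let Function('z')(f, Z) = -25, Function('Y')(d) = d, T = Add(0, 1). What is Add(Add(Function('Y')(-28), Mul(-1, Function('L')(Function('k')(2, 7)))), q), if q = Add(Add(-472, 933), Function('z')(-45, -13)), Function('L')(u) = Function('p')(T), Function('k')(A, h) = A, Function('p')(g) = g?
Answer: 407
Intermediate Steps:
T = 1
Function('L')(u) = 1
q = 436 (q = Add(Add(-472, 933), -25) = Add(461, -25) = 436)
Add(Add(Function('Y')(-28), Mul(-1, Function('L')(Function('k')(2, 7)))), q) = Add(Add(-28, Mul(-1, 1)), 436) = Add(Add(-28, -1), 436) = Add(-29, 436) = 407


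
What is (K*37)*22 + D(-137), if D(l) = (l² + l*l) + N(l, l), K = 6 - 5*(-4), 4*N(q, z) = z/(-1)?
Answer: 234945/4 ≈ 58736.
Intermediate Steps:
N(q, z) = -z/4 (N(q, z) = (z/(-1))/4 = (z*(-1))/4 = (-z)/4 = -z/4)
K = 26 (K = 6 + 20 = 26)
D(l) = 2*l² - l/4 (D(l) = (l² + l*l) - l/4 = (l² + l²) - l/4 = 2*l² - l/4)
(K*37)*22 + D(-137) = (26*37)*22 + (¼)*(-137)*(-1 + 8*(-137)) = 962*22 + (¼)*(-137)*(-1 - 1096) = 21164 + (¼)*(-137)*(-1097) = 21164 + 150289/4 = 234945/4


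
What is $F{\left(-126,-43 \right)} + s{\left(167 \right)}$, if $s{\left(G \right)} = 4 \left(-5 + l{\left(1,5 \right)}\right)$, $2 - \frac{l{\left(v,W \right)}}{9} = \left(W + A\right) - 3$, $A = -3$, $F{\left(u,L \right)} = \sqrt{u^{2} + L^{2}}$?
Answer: $88 + 5 \sqrt{709} \approx 221.14$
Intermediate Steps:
$F{\left(u,L \right)} = \sqrt{L^{2} + u^{2}}$
$l{\left(v,W \right)} = 72 - 9 W$ ($l{\left(v,W \right)} = 18 - 9 \left(\left(W - 3\right) - 3\right) = 18 - 9 \left(\left(-3 + W\right) - 3\right) = 18 - 9 \left(-6 + W\right) = 18 - \left(-54 + 9 W\right) = 72 - 9 W$)
$s{\left(G \right)} = 88$ ($s{\left(G \right)} = 4 \left(-5 + \left(72 - 45\right)\right) = 4 \left(-5 + 27\right) = 4 \cdot 22 = 88$)
$F{\left(-126,-43 \right)} + s{\left(167 \right)} = \sqrt{\left(-43\right)^{2} + \left(-126\right)^{2}} + 88 = \sqrt{1849 + 15876} + 88 = \sqrt{17725} + 88 = 5 \sqrt{709} + 88 = 88 + 5 \sqrt{709}$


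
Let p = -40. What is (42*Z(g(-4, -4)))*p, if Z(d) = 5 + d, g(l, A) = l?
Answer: -1680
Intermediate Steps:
(42*Z(g(-4, -4)))*p = (42*(5 - 4))*(-40) = (42*1)*(-40) = 42*(-40) = -1680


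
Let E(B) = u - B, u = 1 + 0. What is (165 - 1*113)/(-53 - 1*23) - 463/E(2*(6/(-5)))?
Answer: -44206/323 ≈ -136.86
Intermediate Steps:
u = 1
E(B) = 1 - B
(165 - 1*113)/(-53 - 1*23) - 463/E(2*(6/(-5))) = (165 - 1*113)/(-53 - 1*23) - 463/(1 - 2*6/(-5)) = (165 - 113)/(-53 - 23) - 463/(1 - 2*6*(-⅕)) = 52/(-76) - 463/(1 - 2*(-6)/5) = 52*(-1/76) - 463/(1 - 1*(-12/5)) = -13/19 - 463/(1 + 12/5) = -13/19 - 463/17/5 = -13/19 - 463*5/17 = -13/19 - 2315/17 = -44206/323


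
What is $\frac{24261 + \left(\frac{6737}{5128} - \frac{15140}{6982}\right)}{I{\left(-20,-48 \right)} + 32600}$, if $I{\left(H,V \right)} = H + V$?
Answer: $\frac{144767144745}{194127639712} \approx 0.74573$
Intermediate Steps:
$\frac{24261 + \left(\frac{6737}{5128} - \frac{15140}{6982}\right)}{I{\left(-20,-48 \right)} + 32600} = \frac{24261 + \left(\frac{6737}{5128} - \frac{15140}{6982}\right)}{\left(-20 - 48\right) + 32600} = \frac{24261 + \left(6737 \cdot \frac{1}{5128} - \frac{7570}{3491}\right)}{-68 + 32600} = \frac{24261 + \left(\frac{6737}{5128} - \frac{7570}{3491}\right)}{32532} = \left(24261 - \frac{15300093}{17901848}\right) \frac{1}{32532} = \frac{434301434235}{17901848} \cdot \frac{1}{32532} = \frac{144767144745}{194127639712}$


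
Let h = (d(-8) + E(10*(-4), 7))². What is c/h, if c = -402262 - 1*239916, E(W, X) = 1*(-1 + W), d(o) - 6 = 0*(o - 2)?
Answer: -642178/1225 ≈ -524.23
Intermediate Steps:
d(o) = 6 (d(o) = 6 + 0*(o - 2) = 6 + 0*(-2 + o) = 6 + 0 = 6)
E(W, X) = -1 + W
h = 1225 (h = (6 + (-1 + 10*(-4)))² = (6 + (-1 - 40))² = (6 - 41)² = (-35)² = 1225)
c = -642178 (c = -402262 - 239916 = -642178)
c/h = -642178/1225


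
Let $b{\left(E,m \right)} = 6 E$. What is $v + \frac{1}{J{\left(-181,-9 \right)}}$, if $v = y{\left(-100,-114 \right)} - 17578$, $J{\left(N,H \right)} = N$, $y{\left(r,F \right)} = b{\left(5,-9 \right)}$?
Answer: $- \frac{3176189}{181} \approx -17548.0$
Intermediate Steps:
$y{\left(r,F \right)} = 30$ ($y{\left(r,F \right)} = 6 \cdot 5 = 30$)
$v = -17548$ ($v = 30 - 17578 = -17548$)
$v + \frac{1}{J{\left(-181,-9 \right)}} = -17548 + \frac{1}{-181} = -17548 - \frac{1}{181} = - \frac{3176189}{181}$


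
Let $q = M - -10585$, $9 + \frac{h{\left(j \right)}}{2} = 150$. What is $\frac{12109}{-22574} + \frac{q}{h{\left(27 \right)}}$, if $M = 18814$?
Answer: $\frac{165059572}{1591467} \approx 103.72$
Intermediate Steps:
$h{\left(j \right)} = 282$ ($h{\left(j \right)} = -18 + 2 \cdot 150 = -18 + 300 = 282$)
$q = 29399$ ($q = 18814 - -10585 = 18814 + 10585 = 29399$)
$\frac{12109}{-22574} + \frac{q}{h{\left(27 \right)}} = \frac{12109}{-22574} + \frac{29399}{282} = 12109 \left(- \frac{1}{22574}\right) + 29399 \cdot \frac{1}{282} = - \frac{12109}{22574} + \frac{29399}{282} = \frac{165059572}{1591467}$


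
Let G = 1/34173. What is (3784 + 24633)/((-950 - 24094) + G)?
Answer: -971094141/855828611 ≈ -1.1347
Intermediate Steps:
G = 1/34173 ≈ 2.9263e-5
(3784 + 24633)/((-950 - 24094) + G) = (3784 + 24633)/((-950 - 24094) + 1/34173) = 28417/(-25044 + 1/34173) = 28417/(-855828611/34173) = 28417*(-34173/855828611) = -971094141/855828611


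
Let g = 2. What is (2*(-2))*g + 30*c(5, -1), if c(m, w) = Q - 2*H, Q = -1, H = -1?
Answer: 22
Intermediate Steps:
c(m, w) = 1 (c(m, w) = -1 - 2*(-1) = -1 + 2 = 1)
(2*(-2))*g + 30*c(5, -1) = (2*(-2))*2 + 30*1 = -4*2 + 30 = -8 + 30 = 22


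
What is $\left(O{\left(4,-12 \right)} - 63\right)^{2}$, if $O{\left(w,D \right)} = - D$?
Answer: $2601$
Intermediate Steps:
$\left(O{\left(4,-12 \right)} - 63\right)^{2} = \left(\left(-1\right) \left(-12\right) - 63\right)^{2} = \left(12 - 63\right)^{2} = \left(-51\right)^{2} = 2601$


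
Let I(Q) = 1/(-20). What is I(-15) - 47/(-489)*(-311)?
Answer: -292829/9780 ≈ -29.942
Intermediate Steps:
I(Q) = -1/20
I(-15) - 47/(-489)*(-311) = -1/20 - 47/(-489)*(-311) = -1/20 - 47*(-1/489)*(-311) = -1/20 + (47/489)*(-311) = -1/20 - 14617/489 = -292829/9780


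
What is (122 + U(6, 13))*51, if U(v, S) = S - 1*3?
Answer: 6732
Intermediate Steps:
U(v, S) = -3 + S (U(v, S) = S - 3 = -3 + S)
(122 + U(6, 13))*51 = (122 + (-3 + 13))*51 = (122 + 10)*51 = 132*51 = 6732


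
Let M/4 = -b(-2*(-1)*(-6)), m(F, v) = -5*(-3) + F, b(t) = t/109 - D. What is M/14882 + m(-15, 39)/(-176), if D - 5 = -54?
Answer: -10658/811069 ≈ -0.013141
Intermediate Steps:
D = -49 (D = 5 - 54 = -49)
b(t) = 49 + t/109 (b(t) = t/109 - 1*(-49) = t*(1/109) + 49 = t/109 + 49 = 49 + t/109)
m(F, v) = 15 + F
M = -21316/109 (M = 4*(-(49 + (-2*(-1)*(-6))/109)) = 4*(-(49 + (2*(-6))/109)) = 4*(-(49 + (1/109)*(-12))) = 4*(-(49 - 12/109)) = 4*(-1*5329/109) = 4*(-5329/109) = -21316/109 ≈ -195.56)
M/14882 + m(-15, 39)/(-176) = -21316/109/14882 + (15 - 15)/(-176) = -21316/109*1/14882 + 0*(-1/176) = -10658/811069 + 0 = -10658/811069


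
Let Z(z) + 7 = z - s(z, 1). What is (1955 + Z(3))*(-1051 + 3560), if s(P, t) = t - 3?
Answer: 4900077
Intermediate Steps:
s(P, t) = -3 + t
Z(z) = -5 + z (Z(z) = -7 + (z - (-3 + 1)) = -7 + (z - 1*(-2)) = -7 + (z + 2) = -7 + (2 + z) = -5 + z)
(1955 + Z(3))*(-1051 + 3560) = (1955 + (-5 + 3))*(-1051 + 3560) = (1955 - 2)*2509 = 1953*2509 = 4900077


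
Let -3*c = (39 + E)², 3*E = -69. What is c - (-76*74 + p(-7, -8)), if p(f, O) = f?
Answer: 16637/3 ≈ 5545.7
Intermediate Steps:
E = -23 (E = (⅓)*(-69) = -23)
c = -256/3 (c = -(39 - 23)²/3 = -⅓*16² = -⅓*256 = -256/3 ≈ -85.333)
c - (-76*74 + p(-7, -8)) = -256/3 - (-76*74 - 7) = -256/3 - (-5624 - 7) = -256/3 - 1*(-5631) = -256/3 + 5631 = 16637/3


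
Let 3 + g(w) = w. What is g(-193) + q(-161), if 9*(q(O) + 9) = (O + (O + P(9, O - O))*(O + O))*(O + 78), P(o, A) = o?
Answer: -1350278/3 ≈ -4.5009e+5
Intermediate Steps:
g(w) = -3 + w
q(O) = -9 + (78 + O)*(O + 2*O*(9 + O))/9 (q(O) = -9 + ((O + (O + 9)*(O + O))*(O + 78))/9 = -9 + ((O + (9 + O)*(2*O))*(78 + O))/9 = -9 + ((O + 2*O*(9 + O))*(78 + O))/9 = -9 + ((78 + O)*(O + 2*O*(9 + O)))/9 = -9 + (78 + O)*(O + 2*O*(9 + O))/9)
g(-193) + q(-161) = (-3 - 193) + (-9 + (2/9)*(-161)³ + (175/9)*(-161)² + (494/3)*(-161)) = -196 + (-9 + (2/9)*(-4173281) + (175/9)*25921 - 79534/3) = -196 + (-9 - 8346562/9 + 4536175/9 - 79534/3) = -196 - 1349690/3 = -1350278/3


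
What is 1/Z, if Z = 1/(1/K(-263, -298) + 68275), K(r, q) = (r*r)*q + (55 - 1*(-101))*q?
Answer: 1410482983749/20658850 ≈ 68275.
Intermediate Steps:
K(r, q) = 156*q + q*r² (K(r, q) = r²*q + (55 + 101)*q = q*r² + 156*q = 156*q + q*r²)
Z = 20658850/1410482983749 (Z = 1/(1/(-298*(156 + (-263)²)) + 68275) = 1/(1/(-298*(156 + 69169)) + 68275) = 1/(1/(-298*69325) + 68275) = 1/(1/(-20658850) + 68275) = 1/(-1/20658850 + 68275) = 1/(1410482983749/20658850) = 20658850/1410482983749 ≈ 1.4647e-5)
1/Z = 1/(20658850/1410482983749) = 1410482983749/20658850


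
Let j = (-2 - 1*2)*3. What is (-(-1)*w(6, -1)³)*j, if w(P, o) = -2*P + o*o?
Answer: 15972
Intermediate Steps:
w(P, o) = o² - 2*P (w(P, o) = -2*P + o² = o² - 2*P)
j = -12 (j = (-2 - 2)*3 = -4*3 = -12)
(-(-1)*w(6, -1)³)*j = -(-1)*((-1)² - 2*6)³*(-12) = -(-1)*(1 - 12)³*(-12) = -(-1)*(-11)³*(-12) = -(-1)*(-1331)*(-12) = -1*1331*(-12) = -1331*(-12) = 15972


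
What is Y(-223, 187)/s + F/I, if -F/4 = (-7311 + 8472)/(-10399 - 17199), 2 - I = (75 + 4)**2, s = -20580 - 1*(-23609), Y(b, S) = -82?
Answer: -7066574140/260772549869 ≈ -0.027099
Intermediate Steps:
s = 3029 (s = -20580 + 23609 = 3029)
I = -6239 (I = 2 - (75 + 4)**2 = 2 - 1*79**2 = 2 - 1*6241 = 2 - 6241 = -6239)
F = 2322/13799 (F = -4*(-7311 + 8472)/(-10399 - 17199) = -4644/(-27598) = -4644*(-1)/27598 = -4*(-1161/27598) = 2322/13799 ≈ 0.16827)
Y(-223, 187)/s + F/I = -82/3029 + (2322/13799)/(-6239) = -82*1/3029 + (2322/13799)*(-1/6239) = -82/3029 - 2322/86091961 = -7066574140/260772549869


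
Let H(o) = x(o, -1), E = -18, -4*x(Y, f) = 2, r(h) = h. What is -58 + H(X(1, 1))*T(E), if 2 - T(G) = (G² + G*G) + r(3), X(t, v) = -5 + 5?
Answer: 533/2 ≈ 266.50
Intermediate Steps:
x(Y, f) = -½ (x(Y, f) = -¼*2 = -½)
X(t, v) = 0
H(o) = -½
T(G) = -1 - 2*G² (T(G) = 2 - ((G² + G*G) + 3) = 2 - ((G² + G²) + 3) = 2 - (2*G² + 3) = 2 - (3 + 2*G²) = 2 + (-3 - 2*G²) = -1 - 2*G²)
-58 + H(X(1, 1))*T(E) = -58 - (-1 - 2*(-18)²)/2 = -58 - (-1 - 2*324)/2 = -58 - (-1 - 648)/2 = -58 - ½*(-649) = -58 + 649/2 = 533/2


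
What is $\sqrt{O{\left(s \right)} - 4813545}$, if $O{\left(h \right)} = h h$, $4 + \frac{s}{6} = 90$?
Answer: $i \sqrt{4547289} \approx 2132.4 i$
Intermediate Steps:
$s = 516$ ($s = -24 + 6 \cdot 90 = -24 + 540 = 516$)
$O{\left(h \right)} = h^{2}$
$\sqrt{O{\left(s \right)} - 4813545} = \sqrt{516^{2} - 4813545} = \sqrt{266256 - 4813545} = \sqrt{-4547289} = i \sqrt{4547289}$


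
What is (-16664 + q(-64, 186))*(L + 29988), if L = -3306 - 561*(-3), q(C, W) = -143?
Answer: -476730555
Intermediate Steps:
L = -1623 (L = -3306 + 1683 = -1623)
(-16664 + q(-64, 186))*(L + 29988) = (-16664 - 143)*(-1623 + 29988) = -16807*28365 = -476730555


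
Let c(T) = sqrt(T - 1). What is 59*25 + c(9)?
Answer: 1475 + 2*sqrt(2) ≈ 1477.8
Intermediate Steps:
c(T) = sqrt(-1 + T)
59*25 + c(9) = 59*25 + sqrt(-1 + 9) = 1475 + sqrt(8) = 1475 + 2*sqrt(2)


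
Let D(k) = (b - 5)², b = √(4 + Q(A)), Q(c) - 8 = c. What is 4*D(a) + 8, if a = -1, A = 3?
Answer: 168 - 40*√15 ≈ 13.081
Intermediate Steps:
Q(c) = 8 + c
b = √15 (b = √(4 + (8 + 3)) = √(4 + 11) = √15 ≈ 3.8730)
D(k) = (-5 + √15)² (D(k) = (√15 - 5)² = (-5 + √15)²)
4*D(a) + 8 = 4*(5 - √15)² + 8 = 8 + 4*(5 - √15)²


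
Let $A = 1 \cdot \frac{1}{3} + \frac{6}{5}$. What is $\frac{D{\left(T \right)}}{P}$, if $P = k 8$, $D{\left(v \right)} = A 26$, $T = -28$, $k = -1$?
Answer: $- \frac{299}{60} \approx -4.9833$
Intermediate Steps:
$A = \frac{23}{15}$ ($A = 1 \cdot \frac{1}{3} + 6 \cdot \frac{1}{5} = \frac{1}{3} + \frac{6}{5} = \frac{23}{15} \approx 1.5333$)
$D{\left(v \right)} = \frac{598}{15}$ ($D{\left(v \right)} = \frac{23}{15} \cdot 26 = \frac{598}{15}$)
$P = -8$ ($P = \left(-1\right) 8 = -8$)
$\frac{D{\left(T \right)}}{P} = \frac{598}{15 \left(-8\right)} = \frac{598}{15} \left(- \frac{1}{8}\right) = - \frac{299}{60}$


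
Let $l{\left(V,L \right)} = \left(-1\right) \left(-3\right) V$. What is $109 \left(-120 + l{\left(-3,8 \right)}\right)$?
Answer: $-14061$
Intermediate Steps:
$l{\left(V,L \right)} = 3 V$
$109 \left(-120 + l{\left(-3,8 \right)}\right) = 109 \left(-120 + 3 \left(-3\right)\right) = 109 \left(-120 - 9\right) = 109 \left(-129\right) = -14061$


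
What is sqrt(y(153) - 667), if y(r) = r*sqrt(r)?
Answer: sqrt(-667 + 459*sqrt(17)) ≈ 35.007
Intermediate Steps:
y(r) = r**(3/2)
sqrt(y(153) - 667) = sqrt(153**(3/2) - 667) = sqrt(459*sqrt(17) - 667) = sqrt(-667 + 459*sqrt(17))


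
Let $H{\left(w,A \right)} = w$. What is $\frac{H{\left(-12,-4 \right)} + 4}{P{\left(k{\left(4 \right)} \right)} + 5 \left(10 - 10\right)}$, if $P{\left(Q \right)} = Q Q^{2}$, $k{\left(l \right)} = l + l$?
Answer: $- \frac{1}{64} \approx -0.015625$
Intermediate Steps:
$k{\left(l \right)} = 2 l$
$P{\left(Q \right)} = Q^{3}$
$\frac{H{\left(-12,-4 \right)} + 4}{P{\left(k{\left(4 \right)} \right)} + 5 \left(10 - 10\right)} = \frac{-12 + 4}{\left(2 \cdot 4\right)^{3} + 5 \left(10 - 10\right)} = - \frac{8}{8^{3} + 5 \cdot 0} = - \frac{8}{512 + 0} = - \frac{8}{512} = \left(-8\right) \frac{1}{512} = - \frac{1}{64}$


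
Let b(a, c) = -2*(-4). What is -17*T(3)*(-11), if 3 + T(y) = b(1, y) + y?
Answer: 1496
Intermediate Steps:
b(a, c) = 8
T(y) = 5 + y (T(y) = -3 + (8 + y) = 5 + y)
-17*T(3)*(-11) = -17*(5 + 3)*(-11) = -17*8*(-11) = -136*(-11) = 1496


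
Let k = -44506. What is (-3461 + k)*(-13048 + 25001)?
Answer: -573349551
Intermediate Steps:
(-3461 + k)*(-13048 + 25001) = (-3461 - 44506)*(-13048 + 25001) = -47967*11953 = -573349551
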